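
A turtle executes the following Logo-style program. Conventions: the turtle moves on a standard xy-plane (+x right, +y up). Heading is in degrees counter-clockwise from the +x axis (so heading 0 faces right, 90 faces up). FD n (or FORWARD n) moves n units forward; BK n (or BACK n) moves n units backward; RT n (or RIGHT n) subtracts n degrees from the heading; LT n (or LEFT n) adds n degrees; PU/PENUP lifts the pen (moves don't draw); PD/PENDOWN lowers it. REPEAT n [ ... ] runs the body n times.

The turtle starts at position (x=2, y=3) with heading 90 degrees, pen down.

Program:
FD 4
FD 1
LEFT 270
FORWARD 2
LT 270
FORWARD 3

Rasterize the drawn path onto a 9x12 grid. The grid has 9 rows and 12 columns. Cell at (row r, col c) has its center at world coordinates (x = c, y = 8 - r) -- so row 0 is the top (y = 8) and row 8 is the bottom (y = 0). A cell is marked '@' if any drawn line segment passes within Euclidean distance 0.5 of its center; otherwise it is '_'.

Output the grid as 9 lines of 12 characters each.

Segment 0: (2,3) -> (2,7)
Segment 1: (2,7) -> (2,8)
Segment 2: (2,8) -> (4,8)
Segment 3: (4,8) -> (4,5)

Answer: __@@@_______
__@_@_______
__@_@_______
__@_@_______
__@_________
__@_________
____________
____________
____________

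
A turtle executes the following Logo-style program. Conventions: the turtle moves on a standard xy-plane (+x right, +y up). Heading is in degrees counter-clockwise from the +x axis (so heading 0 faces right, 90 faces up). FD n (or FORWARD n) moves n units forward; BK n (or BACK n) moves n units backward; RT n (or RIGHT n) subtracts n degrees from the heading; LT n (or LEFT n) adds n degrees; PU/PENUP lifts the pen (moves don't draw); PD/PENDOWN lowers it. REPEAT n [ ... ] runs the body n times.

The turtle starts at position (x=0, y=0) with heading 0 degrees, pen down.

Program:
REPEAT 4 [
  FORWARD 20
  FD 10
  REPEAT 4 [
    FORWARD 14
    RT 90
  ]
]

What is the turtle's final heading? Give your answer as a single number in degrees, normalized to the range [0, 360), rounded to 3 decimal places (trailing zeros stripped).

Executing turtle program step by step:
Start: pos=(0,0), heading=0, pen down
REPEAT 4 [
  -- iteration 1/4 --
  FD 20: (0,0) -> (20,0) [heading=0, draw]
  FD 10: (20,0) -> (30,0) [heading=0, draw]
  REPEAT 4 [
    -- iteration 1/4 --
    FD 14: (30,0) -> (44,0) [heading=0, draw]
    RT 90: heading 0 -> 270
    -- iteration 2/4 --
    FD 14: (44,0) -> (44,-14) [heading=270, draw]
    RT 90: heading 270 -> 180
    -- iteration 3/4 --
    FD 14: (44,-14) -> (30,-14) [heading=180, draw]
    RT 90: heading 180 -> 90
    -- iteration 4/4 --
    FD 14: (30,-14) -> (30,0) [heading=90, draw]
    RT 90: heading 90 -> 0
  ]
  -- iteration 2/4 --
  FD 20: (30,0) -> (50,0) [heading=0, draw]
  FD 10: (50,0) -> (60,0) [heading=0, draw]
  REPEAT 4 [
    -- iteration 1/4 --
    FD 14: (60,0) -> (74,0) [heading=0, draw]
    RT 90: heading 0 -> 270
    -- iteration 2/4 --
    FD 14: (74,0) -> (74,-14) [heading=270, draw]
    RT 90: heading 270 -> 180
    -- iteration 3/4 --
    FD 14: (74,-14) -> (60,-14) [heading=180, draw]
    RT 90: heading 180 -> 90
    -- iteration 4/4 --
    FD 14: (60,-14) -> (60,0) [heading=90, draw]
    RT 90: heading 90 -> 0
  ]
  -- iteration 3/4 --
  FD 20: (60,0) -> (80,0) [heading=0, draw]
  FD 10: (80,0) -> (90,0) [heading=0, draw]
  REPEAT 4 [
    -- iteration 1/4 --
    FD 14: (90,0) -> (104,0) [heading=0, draw]
    RT 90: heading 0 -> 270
    -- iteration 2/4 --
    FD 14: (104,0) -> (104,-14) [heading=270, draw]
    RT 90: heading 270 -> 180
    -- iteration 3/4 --
    FD 14: (104,-14) -> (90,-14) [heading=180, draw]
    RT 90: heading 180 -> 90
    -- iteration 4/4 --
    FD 14: (90,-14) -> (90,0) [heading=90, draw]
    RT 90: heading 90 -> 0
  ]
  -- iteration 4/4 --
  FD 20: (90,0) -> (110,0) [heading=0, draw]
  FD 10: (110,0) -> (120,0) [heading=0, draw]
  REPEAT 4 [
    -- iteration 1/4 --
    FD 14: (120,0) -> (134,0) [heading=0, draw]
    RT 90: heading 0 -> 270
    -- iteration 2/4 --
    FD 14: (134,0) -> (134,-14) [heading=270, draw]
    RT 90: heading 270 -> 180
    -- iteration 3/4 --
    FD 14: (134,-14) -> (120,-14) [heading=180, draw]
    RT 90: heading 180 -> 90
    -- iteration 4/4 --
    FD 14: (120,-14) -> (120,0) [heading=90, draw]
    RT 90: heading 90 -> 0
  ]
]
Final: pos=(120,0), heading=0, 24 segment(s) drawn

Answer: 0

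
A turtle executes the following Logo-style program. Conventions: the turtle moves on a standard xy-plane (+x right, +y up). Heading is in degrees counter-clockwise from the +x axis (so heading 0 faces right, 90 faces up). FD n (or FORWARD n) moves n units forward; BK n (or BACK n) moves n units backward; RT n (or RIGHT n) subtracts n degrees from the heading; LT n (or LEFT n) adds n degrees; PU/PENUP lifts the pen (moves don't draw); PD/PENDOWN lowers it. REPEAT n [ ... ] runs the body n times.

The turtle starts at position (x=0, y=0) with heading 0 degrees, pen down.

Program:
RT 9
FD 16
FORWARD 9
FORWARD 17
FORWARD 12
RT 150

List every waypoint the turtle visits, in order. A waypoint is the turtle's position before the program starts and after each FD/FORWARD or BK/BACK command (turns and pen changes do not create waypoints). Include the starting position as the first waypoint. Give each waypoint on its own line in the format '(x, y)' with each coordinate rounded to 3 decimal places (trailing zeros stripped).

Executing turtle program step by step:
Start: pos=(0,0), heading=0, pen down
RT 9: heading 0 -> 351
FD 16: (0,0) -> (15.803,-2.503) [heading=351, draw]
FD 9: (15.803,-2.503) -> (24.692,-3.911) [heading=351, draw]
FD 17: (24.692,-3.911) -> (41.483,-6.57) [heading=351, draw]
FD 12: (41.483,-6.57) -> (53.335,-8.447) [heading=351, draw]
RT 150: heading 351 -> 201
Final: pos=(53.335,-8.447), heading=201, 4 segment(s) drawn
Waypoints (5 total):
(0, 0)
(15.803, -2.503)
(24.692, -3.911)
(41.483, -6.57)
(53.335, -8.447)

Answer: (0, 0)
(15.803, -2.503)
(24.692, -3.911)
(41.483, -6.57)
(53.335, -8.447)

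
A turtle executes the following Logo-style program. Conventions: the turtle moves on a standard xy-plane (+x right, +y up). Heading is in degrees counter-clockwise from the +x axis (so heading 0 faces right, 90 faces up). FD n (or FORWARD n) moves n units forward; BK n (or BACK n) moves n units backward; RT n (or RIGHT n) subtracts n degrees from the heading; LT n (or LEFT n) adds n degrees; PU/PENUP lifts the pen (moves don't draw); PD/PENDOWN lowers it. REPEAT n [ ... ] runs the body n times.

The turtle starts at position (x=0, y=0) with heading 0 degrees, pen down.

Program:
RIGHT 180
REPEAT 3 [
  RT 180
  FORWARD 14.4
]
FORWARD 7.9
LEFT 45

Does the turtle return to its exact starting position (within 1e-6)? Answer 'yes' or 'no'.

Answer: no

Derivation:
Executing turtle program step by step:
Start: pos=(0,0), heading=0, pen down
RT 180: heading 0 -> 180
REPEAT 3 [
  -- iteration 1/3 --
  RT 180: heading 180 -> 0
  FD 14.4: (0,0) -> (14.4,0) [heading=0, draw]
  -- iteration 2/3 --
  RT 180: heading 0 -> 180
  FD 14.4: (14.4,0) -> (0,0) [heading=180, draw]
  -- iteration 3/3 --
  RT 180: heading 180 -> 0
  FD 14.4: (0,0) -> (14.4,0) [heading=0, draw]
]
FD 7.9: (14.4,0) -> (22.3,0) [heading=0, draw]
LT 45: heading 0 -> 45
Final: pos=(22.3,0), heading=45, 4 segment(s) drawn

Start position: (0, 0)
Final position: (22.3, 0)
Distance = 22.3; >= 1e-6 -> NOT closed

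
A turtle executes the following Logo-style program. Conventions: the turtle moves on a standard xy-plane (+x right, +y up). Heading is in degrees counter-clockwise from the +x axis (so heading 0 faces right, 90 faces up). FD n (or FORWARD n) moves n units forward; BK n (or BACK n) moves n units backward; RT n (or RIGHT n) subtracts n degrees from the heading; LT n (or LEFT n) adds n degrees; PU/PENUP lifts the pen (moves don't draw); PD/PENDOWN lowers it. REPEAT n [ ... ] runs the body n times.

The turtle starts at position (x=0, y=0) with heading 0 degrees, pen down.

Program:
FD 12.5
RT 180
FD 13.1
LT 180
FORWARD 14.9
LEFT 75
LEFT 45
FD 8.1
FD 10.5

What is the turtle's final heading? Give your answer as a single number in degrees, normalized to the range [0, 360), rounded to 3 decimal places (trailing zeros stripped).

Executing turtle program step by step:
Start: pos=(0,0), heading=0, pen down
FD 12.5: (0,0) -> (12.5,0) [heading=0, draw]
RT 180: heading 0 -> 180
FD 13.1: (12.5,0) -> (-0.6,0) [heading=180, draw]
LT 180: heading 180 -> 0
FD 14.9: (-0.6,0) -> (14.3,0) [heading=0, draw]
LT 75: heading 0 -> 75
LT 45: heading 75 -> 120
FD 8.1: (14.3,0) -> (10.25,7.015) [heading=120, draw]
FD 10.5: (10.25,7.015) -> (5,16.108) [heading=120, draw]
Final: pos=(5,16.108), heading=120, 5 segment(s) drawn

Answer: 120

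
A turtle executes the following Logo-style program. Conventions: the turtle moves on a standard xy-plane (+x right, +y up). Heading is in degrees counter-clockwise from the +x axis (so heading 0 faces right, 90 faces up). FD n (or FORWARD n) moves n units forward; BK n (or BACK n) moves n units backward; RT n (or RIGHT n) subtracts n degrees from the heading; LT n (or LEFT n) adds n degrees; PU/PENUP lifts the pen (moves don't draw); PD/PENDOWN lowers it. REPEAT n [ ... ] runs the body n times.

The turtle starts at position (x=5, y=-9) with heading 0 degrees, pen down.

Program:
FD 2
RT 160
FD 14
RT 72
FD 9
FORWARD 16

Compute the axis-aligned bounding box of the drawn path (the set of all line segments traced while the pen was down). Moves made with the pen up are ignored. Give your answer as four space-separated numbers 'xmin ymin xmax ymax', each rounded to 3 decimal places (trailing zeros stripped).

Answer: -21.547 -13.788 7 5.912

Derivation:
Executing turtle program step by step:
Start: pos=(5,-9), heading=0, pen down
FD 2: (5,-9) -> (7,-9) [heading=0, draw]
RT 160: heading 0 -> 200
FD 14: (7,-9) -> (-6.156,-13.788) [heading=200, draw]
RT 72: heading 200 -> 128
FD 9: (-6.156,-13.788) -> (-11.697,-6.696) [heading=128, draw]
FD 16: (-11.697,-6.696) -> (-21.547,5.912) [heading=128, draw]
Final: pos=(-21.547,5.912), heading=128, 4 segment(s) drawn

Segment endpoints: x in {-21.547, -11.697, -6.156, 5, 7}, y in {-13.788, -9, -6.696, 5.912}
xmin=-21.547, ymin=-13.788, xmax=7, ymax=5.912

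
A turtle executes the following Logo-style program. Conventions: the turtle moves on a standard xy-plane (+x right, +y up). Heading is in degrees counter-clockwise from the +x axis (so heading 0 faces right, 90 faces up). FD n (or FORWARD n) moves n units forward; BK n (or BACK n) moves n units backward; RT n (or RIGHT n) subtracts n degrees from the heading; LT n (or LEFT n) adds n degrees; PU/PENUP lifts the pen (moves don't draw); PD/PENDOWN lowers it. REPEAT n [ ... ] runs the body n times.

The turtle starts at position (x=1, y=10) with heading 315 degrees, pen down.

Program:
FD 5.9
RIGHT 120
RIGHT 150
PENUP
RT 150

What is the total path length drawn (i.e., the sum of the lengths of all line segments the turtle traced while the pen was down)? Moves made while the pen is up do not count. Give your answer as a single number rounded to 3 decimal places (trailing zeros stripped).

Executing turtle program step by step:
Start: pos=(1,10), heading=315, pen down
FD 5.9: (1,10) -> (5.172,5.828) [heading=315, draw]
RT 120: heading 315 -> 195
RT 150: heading 195 -> 45
PU: pen up
RT 150: heading 45 -> 255
Final: pos=(5.172,5.828), heading=255, 1 segment(s) drawn

Segment lengths:
  seg 1: (1,10) -> (5.172,5.828), length = 5.9
Total = 5.9

Answer: 5.9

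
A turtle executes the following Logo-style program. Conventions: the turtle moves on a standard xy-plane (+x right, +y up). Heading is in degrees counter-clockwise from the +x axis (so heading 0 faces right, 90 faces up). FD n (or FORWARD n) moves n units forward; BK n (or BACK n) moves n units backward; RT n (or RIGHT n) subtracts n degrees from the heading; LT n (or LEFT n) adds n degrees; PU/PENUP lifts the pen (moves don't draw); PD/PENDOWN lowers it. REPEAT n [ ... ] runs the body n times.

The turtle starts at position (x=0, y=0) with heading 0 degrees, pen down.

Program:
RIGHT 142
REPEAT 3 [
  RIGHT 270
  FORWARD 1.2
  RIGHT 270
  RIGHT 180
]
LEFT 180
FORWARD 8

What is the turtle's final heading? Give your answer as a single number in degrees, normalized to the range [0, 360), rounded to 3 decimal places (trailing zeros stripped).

Executing turtle program step by step:
Start: pos=(0,0), heading=0, pen down
RT 142: heading 0 -> 218
REPEAT 3 [
  -- iteration 1/3 --
  RT 270: heading 218 -> 308
  FD 1.2: (0,0) -> (0.739,-0.946) [heading=308, draw]
  RT 270: heading 308 -> 38
  RT 180: heading 38 -> 218
  -- iteration 2/3 --
  RT 270: heading 218 -> 308
  FD 1.2: (0.739,-0.946) -> (1.478,-1.891) [heading=308, draw]
  RT 270: heading 308 -> 38
  RT 180: heading 38 -> 218
  -- iteration 3/3 --
  RT 270: heading 218 -> 308
  FD 1.2: (1.478,-1.891) -> (2.216,-2.837) [heading=308, draw]
  RT 270: heading 308 -> 38
  RT 180: heading 38 -> 218
]
LT 180: heading 218 -> 38
FD 8: (2.216,-2.837) -> (8.52,2.088) [heading=38, draw]
Final: pos=(8.52,2.088), heading=38, 4 segment(s) drawn

Answer: 38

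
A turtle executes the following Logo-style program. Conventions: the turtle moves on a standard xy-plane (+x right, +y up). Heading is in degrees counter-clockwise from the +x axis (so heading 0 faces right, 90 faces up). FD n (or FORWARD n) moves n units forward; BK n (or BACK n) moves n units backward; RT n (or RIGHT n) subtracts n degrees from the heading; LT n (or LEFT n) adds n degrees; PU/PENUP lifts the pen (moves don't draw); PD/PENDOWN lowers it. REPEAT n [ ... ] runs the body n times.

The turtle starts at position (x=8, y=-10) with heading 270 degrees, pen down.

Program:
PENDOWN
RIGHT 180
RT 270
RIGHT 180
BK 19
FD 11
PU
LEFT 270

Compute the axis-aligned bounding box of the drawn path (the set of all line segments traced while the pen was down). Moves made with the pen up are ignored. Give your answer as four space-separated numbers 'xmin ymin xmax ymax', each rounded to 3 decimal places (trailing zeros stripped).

Answer: -11 -10 8 -10

Derivation:
Executing turtle program step by step:
Start: pos=(8,-10), heading=270, pen down
PD: pen down
RT 180: heading 270 -> 90
RT 270: heading 90 -> 180
RT 180: heading 180 -> 0
BK 19: (8,-10) -> (-11,-10) [heading=0, draw]
FD 11: (-11,-10) -> (0,-10) [heading=0, draw]
PU: pen up
LT 270: heading 0 -> 270
Final: pos=(0,-10), heading=270, 2 segment(s) drawn

Segment endpoints: x in {-11, 0, 8}, y in {-10, -10, -10}
xmin=-11, ymin=-10, xmax=8, ymax=-10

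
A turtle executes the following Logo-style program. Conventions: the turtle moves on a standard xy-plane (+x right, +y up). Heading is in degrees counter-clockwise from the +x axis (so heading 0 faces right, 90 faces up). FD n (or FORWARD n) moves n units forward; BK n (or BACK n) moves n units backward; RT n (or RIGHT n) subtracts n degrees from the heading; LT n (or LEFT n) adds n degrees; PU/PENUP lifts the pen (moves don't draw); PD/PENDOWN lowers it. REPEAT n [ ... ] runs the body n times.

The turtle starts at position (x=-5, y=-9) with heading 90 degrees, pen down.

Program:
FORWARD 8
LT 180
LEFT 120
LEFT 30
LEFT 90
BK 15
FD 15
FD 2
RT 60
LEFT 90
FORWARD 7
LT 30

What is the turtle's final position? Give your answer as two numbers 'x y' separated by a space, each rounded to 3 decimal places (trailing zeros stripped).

Executing turtle program step by step:
Start: pos=(-5,-9), heading=90, pen down
FD 8: (-5,-9) -> (-5,-1) [heading=90, draw]
LT 180: heading 90 -> 270
LT 120: heading 270 -> 30
LT 30: heading 30 -> 60
LT 90: heading 60 -> 150
BK 15: (-5,-1) -> (7.99,-8.5) [heading=150, draw]
FD 15: (7.99,-8.5) -> (-5,-1) [heading=150, draw]
FD 2: (-5,-1) -> (-6.732,0) [heading=150, draw]
RT 60: heading 150 -> 90
LT 90: heading 90 -> 180
FD 7: (-6.732,0) -> (-13.732,0) [heading=180, draw]
LT 30: heading 180 -> 210
Final: pos=(-13.732,0), heading=210, 5 segment(s) drawn

Answer: -13.732 0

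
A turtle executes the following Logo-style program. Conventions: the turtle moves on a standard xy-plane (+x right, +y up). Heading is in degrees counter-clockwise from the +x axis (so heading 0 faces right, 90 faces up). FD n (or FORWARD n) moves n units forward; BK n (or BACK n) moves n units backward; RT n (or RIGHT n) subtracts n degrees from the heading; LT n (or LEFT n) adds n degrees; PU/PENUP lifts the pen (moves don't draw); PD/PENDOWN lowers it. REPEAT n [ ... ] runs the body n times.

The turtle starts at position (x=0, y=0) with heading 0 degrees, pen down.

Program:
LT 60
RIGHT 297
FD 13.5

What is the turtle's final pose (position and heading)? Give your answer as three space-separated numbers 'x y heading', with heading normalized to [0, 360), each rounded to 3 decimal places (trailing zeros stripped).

Answer: -7.353 11.322 123

Derivation:
Executing turtle program step by step:
Start: pos=(0,0), heading=0, pen down
LT 60: heading 0 -> 60
RT 297: heading 60 -> 123
FD 13.5: (0,0) -> (-7.353,11.322) [heading=123, draw]
Final: pos=(-7.353,11.322), heading=123, 1 segment(s) drawn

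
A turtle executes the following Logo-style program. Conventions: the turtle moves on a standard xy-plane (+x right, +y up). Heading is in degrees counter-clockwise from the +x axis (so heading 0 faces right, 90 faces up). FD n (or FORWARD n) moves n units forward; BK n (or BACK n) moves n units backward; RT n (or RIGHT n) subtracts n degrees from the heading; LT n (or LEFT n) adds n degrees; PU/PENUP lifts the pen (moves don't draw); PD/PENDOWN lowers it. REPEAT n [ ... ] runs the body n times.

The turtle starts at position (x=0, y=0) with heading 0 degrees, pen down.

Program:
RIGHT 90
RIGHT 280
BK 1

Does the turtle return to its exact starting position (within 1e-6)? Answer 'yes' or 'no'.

Executing turtle program step by step:
Start: pos=(0,0), heading=0, pen down
RT 90: heading 0 -> 270
RT 280: heading 270 -> 350
BK 1: (0,0) -> (-0.985,0.174) [heading=350, draw]
Final: pos=(-0.985,0.174), heading=350, 1 segment(s) drawn

Start position: (0, 0)
Final position: (-0.985, 0.174)
Distance = 1; >= 1e-6 -> NOT closed

Answer: no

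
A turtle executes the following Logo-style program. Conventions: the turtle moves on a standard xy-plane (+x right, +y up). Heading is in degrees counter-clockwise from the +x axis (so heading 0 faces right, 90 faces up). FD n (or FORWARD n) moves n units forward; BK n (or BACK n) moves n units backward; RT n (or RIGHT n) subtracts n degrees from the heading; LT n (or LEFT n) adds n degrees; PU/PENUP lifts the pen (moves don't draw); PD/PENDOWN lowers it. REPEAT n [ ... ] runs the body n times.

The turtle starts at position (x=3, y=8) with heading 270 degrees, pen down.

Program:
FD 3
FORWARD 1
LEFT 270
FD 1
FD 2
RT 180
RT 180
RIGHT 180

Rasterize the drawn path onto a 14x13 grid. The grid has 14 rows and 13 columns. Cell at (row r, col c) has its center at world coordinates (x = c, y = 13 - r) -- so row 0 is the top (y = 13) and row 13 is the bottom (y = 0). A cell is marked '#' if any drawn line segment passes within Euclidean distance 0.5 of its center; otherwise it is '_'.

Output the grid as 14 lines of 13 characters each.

Answer: _____________
_____________
_____________
_____________
_____________
___#_________
___#_________
___#_________
___#_________
####_________
_____________
_____________
_____________
_____________

Derivation:
Segment 0: (3,8) -> (3,5)
Segment 1: (3,5) -> (3,4)
Segment 2: (3,4) -> (2,4)
Segment 3: (2,4) -> (-0,4)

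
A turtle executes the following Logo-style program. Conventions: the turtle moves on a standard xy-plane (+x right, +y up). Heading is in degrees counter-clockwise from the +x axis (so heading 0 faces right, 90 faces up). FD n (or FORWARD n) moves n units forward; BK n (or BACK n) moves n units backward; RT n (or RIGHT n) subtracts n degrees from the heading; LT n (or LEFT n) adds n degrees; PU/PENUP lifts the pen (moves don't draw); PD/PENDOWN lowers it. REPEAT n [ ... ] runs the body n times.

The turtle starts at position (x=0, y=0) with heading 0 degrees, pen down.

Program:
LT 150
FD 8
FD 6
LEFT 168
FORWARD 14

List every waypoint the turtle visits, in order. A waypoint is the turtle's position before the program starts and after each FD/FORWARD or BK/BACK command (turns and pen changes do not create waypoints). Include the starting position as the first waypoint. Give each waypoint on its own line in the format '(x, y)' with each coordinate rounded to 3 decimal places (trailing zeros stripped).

Answer: (0, 0)
(-6.928, 4)
(-12.124, 7)
(-1.72, -2.368)

Derivation:
Executing turtle program step by step:
Start: pos=(0,0), heading=0, pen down
LT 150: heading 0 -> 150
FD 8: (0,0) -> (-6.928,4) [heading=150, draw]
FD 6: (-6.928,4) -> (-12.124,7) [heading=150, draw]
LT 168: heading 150 -> 318
FD 14: (-12.124,7) -> (-1.72,-2.368) [heading=318, draw]
Final: pos=(-1.72,-2.368), heading=318, 3 segment(s) drawn
Waypoints (4 total):
(0, 0)
(-6.928, 4)
(-12.124, 7)
(-1.72, -2.368)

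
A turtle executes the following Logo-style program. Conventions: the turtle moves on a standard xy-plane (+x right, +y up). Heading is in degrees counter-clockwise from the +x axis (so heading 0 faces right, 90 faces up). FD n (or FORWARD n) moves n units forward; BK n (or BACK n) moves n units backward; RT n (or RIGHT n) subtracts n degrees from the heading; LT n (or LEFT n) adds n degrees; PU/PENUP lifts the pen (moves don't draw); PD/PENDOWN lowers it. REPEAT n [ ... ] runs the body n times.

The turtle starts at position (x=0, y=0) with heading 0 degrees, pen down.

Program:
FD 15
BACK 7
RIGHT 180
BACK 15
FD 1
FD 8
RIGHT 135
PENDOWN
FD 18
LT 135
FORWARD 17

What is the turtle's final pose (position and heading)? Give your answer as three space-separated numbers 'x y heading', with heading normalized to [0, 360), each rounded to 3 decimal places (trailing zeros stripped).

Executing turtle program step by step:
Start: pos=(0,0), heading=0, pen down
FD 15: (0,0) -> (15,0) [heading=0, draw]
BK 7: (15,0) -> (8,0) [heading=0, draw]
RT 180: heading 0 -> 180
BK 15: (8,0) -> (23,0) [heading=180, draw]
FD 1: (23,0) -> (22,0) [heading=180, draw]
FD 8: (22,0) -> (14,0) [heading=180, draw]
RT 135: heading 180 -> 45
PD: pen down
FD 18: (14,0) -> (26.728,12.728) [heading=45, draw]
LT 135: heading 45 -> 180
FD 17: (26.728,12.728) -> (9.728,12.728) [heading=180, draw]
Final: pos=(9.728,12.728), heading=180, 7 segment(s) drawn

Answer: 9.728 12.728 180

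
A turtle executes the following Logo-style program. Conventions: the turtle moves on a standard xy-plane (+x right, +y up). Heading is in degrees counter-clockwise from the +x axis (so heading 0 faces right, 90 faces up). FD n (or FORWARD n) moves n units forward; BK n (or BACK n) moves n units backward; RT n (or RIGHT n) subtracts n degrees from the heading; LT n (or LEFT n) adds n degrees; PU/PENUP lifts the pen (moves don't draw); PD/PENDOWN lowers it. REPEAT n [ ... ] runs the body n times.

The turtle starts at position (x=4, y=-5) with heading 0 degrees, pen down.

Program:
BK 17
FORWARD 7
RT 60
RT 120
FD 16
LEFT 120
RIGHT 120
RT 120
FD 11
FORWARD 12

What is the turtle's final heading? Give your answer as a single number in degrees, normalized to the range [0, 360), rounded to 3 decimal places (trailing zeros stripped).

Answer: 60

Derivation:
Executing turtle program step by step:
Start: pos=(4,-5), heading=0, pen down
BK 17: (4,-5) -> (-13,-5) [heading=0, draw]
FD 7: (-13,-5) -> (-6,-5) [heading=0, draw]
RT 60: heading 0 -> 300
RT 120: heading 300 -> 180
FD 16: (-6,-5) -> (-22,-5) [heading=180, draw]
LT 120: heading 180 -> 300
RT 120: heading 300 -> 180
RT 120: heading 180 -> 60
FD 11: (-22,-5) -> (-16.5,4.526) [heading=60, draw]
FD 12: (-16.5,4.526) -> (-10.5,14.919) [heading=60, draw]
Final: pos=(-10.5,14.919), heading=60, 5 segment(s) drawn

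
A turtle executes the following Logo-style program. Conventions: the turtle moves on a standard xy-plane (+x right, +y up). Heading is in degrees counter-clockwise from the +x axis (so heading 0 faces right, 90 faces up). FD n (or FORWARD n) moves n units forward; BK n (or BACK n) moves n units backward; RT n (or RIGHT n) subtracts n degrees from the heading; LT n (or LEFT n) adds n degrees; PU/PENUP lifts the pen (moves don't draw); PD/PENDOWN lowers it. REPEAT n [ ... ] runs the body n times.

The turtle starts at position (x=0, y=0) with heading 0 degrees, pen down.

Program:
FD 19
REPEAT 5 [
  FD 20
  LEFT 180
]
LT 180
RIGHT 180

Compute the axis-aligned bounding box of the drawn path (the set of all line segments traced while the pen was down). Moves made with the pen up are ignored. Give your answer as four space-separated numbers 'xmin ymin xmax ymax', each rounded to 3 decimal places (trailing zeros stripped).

Executing turtle program step by step:
Start: pos=(0,0), heading=0, pen down
FD 19: (0,0) -> (19,0) [heading=0, draw]
REPEAT 5 [
  -- iteration 1/5 --
  FD 20: (19,0) -> (39,0) [heading=0, draw]
  LT 180: heading 0 -> 180
  -- iteration 2/5 --
  FD 20: (39,0) -> (19,0) [heading=180, draw]
  LT 180: heading 180 -> 0
  -- iteration 3/5 --
  FD 20: (19,0) -> (39,0) [heading=0, draw]
  LT 180: heading 0 -> 180
  -- iteration 4/5 --
  FD 20: (39,0) -> (19,0) [heading=180, draw]
  LT 180: heading 180 -> 0
  -- iteration 5/5 --
  FD 20: (19,0) -> (39,0) [heading=0, draw]
  LT 180: heading 0 -> 180
]
LT 180: heading 180 -> 0
RT 180: heading 0 -> 180
Final: pos=(39,0), heading=180, 6 segment(s) drawn

Segment endpoints: x in {0, 19, 39}, y in {0, 0, 0, 0, 0}
xmin=0, ymin=0, xmax=39, ymax=0

Answer: 0 0 39 0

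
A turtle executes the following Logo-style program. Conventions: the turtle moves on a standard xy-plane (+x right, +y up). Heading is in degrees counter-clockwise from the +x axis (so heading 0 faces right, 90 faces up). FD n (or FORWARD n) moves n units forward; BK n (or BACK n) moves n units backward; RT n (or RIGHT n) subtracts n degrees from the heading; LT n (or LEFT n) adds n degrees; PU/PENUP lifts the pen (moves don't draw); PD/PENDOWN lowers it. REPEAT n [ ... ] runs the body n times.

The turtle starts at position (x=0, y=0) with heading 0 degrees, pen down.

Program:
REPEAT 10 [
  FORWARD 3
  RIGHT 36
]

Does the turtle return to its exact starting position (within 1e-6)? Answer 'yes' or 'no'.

Executing turtle program step by step:
Start: pos=(0,0), heading=0, pen down
REPEAT 10 [
  -- iteration 1/10 --
  FD 3: (0,0) -> (3,0) [heading=0, draw]
  RT 36: heading 0 -> 324
  -- iteration 2/10 --
  FD 3: (3,0) -> (5.427,-1.763) [heading=324, draw]
  RT 36: heading 324 -> 288
  -- iteration 3/10 --
  FD 3: (5.427,-1.763) -> (6.354,-4.617) [heading=288, draw]
  RT 36: heading 288 -> 252
  -- iteration 4/10 --
  FD 3: (6.354,-4.617) -> (5.427,-7.47) [heading=252, draw]
  RT 36: heading 252 -> 216
  -- iteration 5/10 --
  FD 3: (5.427,-7.47) -> (3,-9.233) [heading=216, draw]
  RT 36: heading 216 -> 180
  -- iteration 6/10 --
  FD 3: (3,-9.233) -> (0,-9.233) [heading=180, draw]
  RT 36: heading 180 -> 144
  -- iteration 7/10 --
  FD 3: (0,-9.233) -> (-2.427,-7.47) [heading=144, draw]
  RT 36: heading 144 -> 108
  -- iteration 8/10 --
  FD 3: (-2.427,-7.47) -> (-3.354,-4.617) [heading=108, draw]
  RT 36: heading 108 -> 72
  -- iteration 9/10 --
  FD 3: (-3.354,-4.617) -> (-2.427,-1.763) [heading=72, draw]
  RT 36: heading 72 -> 36
  -- iteration 10/10 --
  FD 3: (-2.427,-1.763) -> (0,0) [heading=36, draw]
  RT 36: heading 36 -> 0
]
Final: pos=(0,0), heading=0, 10 segment(s) drawn

Start position: (0, 0)
Final position: (0, 0)
Distance = 0; < 1e-6 -> CLOSED

Answer: yes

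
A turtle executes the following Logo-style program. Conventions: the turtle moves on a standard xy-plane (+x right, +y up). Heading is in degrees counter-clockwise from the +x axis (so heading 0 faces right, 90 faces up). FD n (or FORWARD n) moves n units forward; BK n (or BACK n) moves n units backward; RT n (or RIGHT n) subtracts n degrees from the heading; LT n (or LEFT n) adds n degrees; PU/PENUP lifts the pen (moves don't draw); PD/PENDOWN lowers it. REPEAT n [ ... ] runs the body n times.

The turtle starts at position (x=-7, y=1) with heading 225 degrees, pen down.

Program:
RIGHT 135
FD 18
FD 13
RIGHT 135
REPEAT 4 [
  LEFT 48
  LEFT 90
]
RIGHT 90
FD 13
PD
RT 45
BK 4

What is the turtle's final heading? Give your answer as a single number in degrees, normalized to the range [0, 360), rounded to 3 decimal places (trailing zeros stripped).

Executing turtle program step by step:
Start: pos=(-7,1), heading=225, pen down
RT 135: heading 225 -> 90
FD 18: (-7,1) -> (-7,19) [heading=90, draw]
FD 13: (-7,19) -> (-7,32) [heading=90, draw]
RT 135: heading 90 -> 315
REPEAT 4 [
  -- iteration 1/4 --
  LT 48: heading 315 -> 3
  LT 90: heading 3 -> 93
  -- iteration 2/4 --
  LT 48: heading 93 -> 141
  LT 90: heading 141 -> 231
  -- iteration 3/4 --
  LT 48: heading 231 -> 279
  LT 90: heading 279 -> 9
  -- iteration 4/4 --
  LT 48: heading 9 -> 57
  LT 90: heading 57 -> 147
]
RT 90: heading 147 -> 57
FD 13: (-7,32) -> (0.08,42.903) [heading=57, draw]
PD: pen down
RT 45: heading 57 -> 12
BK 4: (0.08,42.903) -> (-3.832,42.071) [heading=12, draw]
Final: pos=(-3.832,42.071), heading=12, 4 segment(s) drawn

Answer: 12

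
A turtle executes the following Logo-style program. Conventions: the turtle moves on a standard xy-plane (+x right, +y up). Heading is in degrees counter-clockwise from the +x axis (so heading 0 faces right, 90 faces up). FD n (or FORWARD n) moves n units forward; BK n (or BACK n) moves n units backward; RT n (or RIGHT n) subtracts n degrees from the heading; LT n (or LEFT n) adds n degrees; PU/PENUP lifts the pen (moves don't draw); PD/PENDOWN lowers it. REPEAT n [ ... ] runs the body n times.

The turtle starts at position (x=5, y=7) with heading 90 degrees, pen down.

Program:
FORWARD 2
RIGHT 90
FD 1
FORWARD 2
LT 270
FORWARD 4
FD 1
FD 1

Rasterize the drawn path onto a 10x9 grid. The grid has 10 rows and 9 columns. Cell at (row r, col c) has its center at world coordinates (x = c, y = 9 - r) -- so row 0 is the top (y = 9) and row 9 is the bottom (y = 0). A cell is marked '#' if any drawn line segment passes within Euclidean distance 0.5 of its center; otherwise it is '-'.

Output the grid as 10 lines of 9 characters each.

Segment 0: (5,7) -> (5,9)
Segment 1: (5,9) -> (6,9)
Segment 2: (6,9) -> (8,9)
Segment 3: (8,9) -> (8,5)
Segment 4: (8,5) -> (8,4)
Segment 5: (8,4) -> (8,3)

Answer: -----####
-----#--#
-----#--#
--------#
--------#
--------#
--------#
---------
---------
---------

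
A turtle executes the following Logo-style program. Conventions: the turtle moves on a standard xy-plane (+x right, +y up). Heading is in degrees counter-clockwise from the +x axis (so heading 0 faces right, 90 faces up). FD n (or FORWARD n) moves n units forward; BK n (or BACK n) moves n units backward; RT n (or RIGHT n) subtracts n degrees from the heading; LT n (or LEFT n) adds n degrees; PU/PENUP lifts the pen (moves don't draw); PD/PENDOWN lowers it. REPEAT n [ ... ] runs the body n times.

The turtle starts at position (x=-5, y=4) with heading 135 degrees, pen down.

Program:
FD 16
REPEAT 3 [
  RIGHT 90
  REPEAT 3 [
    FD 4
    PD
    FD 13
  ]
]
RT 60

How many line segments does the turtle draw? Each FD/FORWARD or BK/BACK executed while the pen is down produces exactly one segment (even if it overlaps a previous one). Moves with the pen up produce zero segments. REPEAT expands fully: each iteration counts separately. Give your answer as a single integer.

Answer: 19

Derivation:
Executing turtle program step by step:
Start: pos=(-5,4), heading=135, pen down
FD 16: (-5,4) -> (-16.314,15.314) [heading=135, draw]
REPEAT 3 [
  -- iteration 1/3 --
  RT 90: heading 135 -> 45
  REPEAT 3 [
    -- iteration 1/3 --
    FD 4: (-16.314,15.314) -> (-13.485,18.142) [heading=45, draw]
    PD: pen down
    FD 13: (-13.485,18.142) -> (-4.293,27.335) [heading=45, draw]
    -- iteration 2/3 --
    FD 4: (-4.293,27.335) -> (-1.464,30.163) [heading=45, draw]
    PD: pen down
    FD 13: (-1.464,30.163) -> (7.728,39.355) [heading=45, draw]
    -- iteration 3/3 --
    FD 4: (7.728,39.355) -> (10.556,42.184) [heading=45, draw]
    PD: pen down
    FD 13: (10.556,42.184) -> (19.749,51.376) [heading=45, draw]
  ]
  -- iteration 2/3 --
  RT 90: heading 45 -> 315
  REPEAT 3 [
    -- iteration 1/3 --
    FD 4: (19.749,51.376) -> (22.577,48.548) [heading=315, draw]
    PD: pen down
    FD 13: (22.577,48.548) -> (31.77,39.355) [heading=315, draw]
    -- iteration 2/3 --
    FD 4: (31.77,39.355) -> (34.598,36.527) [heading=315, draw]
    PD: pen down
    FD 13: (34.598,36.527) -> (43.79,27.335) [heading=315, draw]
    -- iteration 3/3 --
    FD 4: (43.79,27.335) -> (46.619,24.506) [heading=315, draw]
    PD: pen down
    FD 13: (46.619,24.506) -> (55.811,15.314) [heading=315, draw]
  ]
  -- iteration 3/3 --
  RT 90: heading 315 -> 225
  REPEAT 3 [
    -- iteration 1/3 --
    FD 4: (55.811,15.314) -> (52.983,12.485) [heading=225, draw]
    PD: pen down
    FD 13: (52.983,12.485) -> (43.79,3.293) [heading=225, draw]
    -- iteration 2/3 --
    FD 4: (43.79,3.293) -> (40.962,0.464) [heading=225, draw]
    PD: pen down
    FD 13: (40.962,0.464) -> (31.77,-8.728) [heading=225, draw]
    -- iteration 3/3 --
    FD 4: (31.77,-8.728) -> (28.941,-11.556) [heading=225, draw]
    PD: pen down
    FD 13: (28.941,-11.556) -> (19.749,-20.749) [heading=225, draw]
  ]
]
RT 60: heading 225 -> 165
Final: pos=(19.749,-20.749), heading=165, 19 segment(s) drawn
Segments drawn: 19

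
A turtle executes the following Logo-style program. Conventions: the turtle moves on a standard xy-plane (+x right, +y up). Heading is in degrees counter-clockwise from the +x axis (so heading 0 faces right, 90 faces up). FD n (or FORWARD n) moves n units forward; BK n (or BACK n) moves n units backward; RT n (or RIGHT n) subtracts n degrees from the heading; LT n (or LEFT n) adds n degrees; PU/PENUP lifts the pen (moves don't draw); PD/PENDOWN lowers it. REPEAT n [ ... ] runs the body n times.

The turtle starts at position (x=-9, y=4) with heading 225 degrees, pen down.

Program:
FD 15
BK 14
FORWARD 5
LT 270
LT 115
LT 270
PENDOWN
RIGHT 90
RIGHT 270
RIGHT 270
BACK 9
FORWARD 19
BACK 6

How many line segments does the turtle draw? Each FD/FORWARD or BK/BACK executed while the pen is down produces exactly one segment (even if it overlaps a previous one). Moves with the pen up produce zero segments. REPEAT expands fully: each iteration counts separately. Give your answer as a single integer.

Executing turtle program step by step:
Start: pos=(-9,4), heading=225, pen down
FD 15: (-9,4) -> (-19.607,-6.607) [heading=225, draw]
BK 14: (-19.607,-6.607) -> (-9.707,3.293) [heading=225, draw]
FD 5: (-9.707,3.293) -> (-13.243,-0.243) [heading=225, draw]
LT 270: heading 225 -> 135
LT 115: heading 135 -> 250
LT 270: heading 250 -> 160
PD: pen down
RT 90: heading 160 -> 70
RT 270: heading 70 -> 160
RT 270: heading 160 -> 250
BK 9: (-13.243,-0.243) -> (-10.164,8.215) [heading=250, draw]
FD 19: (-10.164,8.215) -> (-16.663,-9.64) [heading=250, draw]
BK 6: (-16.663,-9.64) -> (-14.611,-4.001) [heading=250, draw]
Final: pos=(-14.611,-4.001), heading=250, 6 segment(s) drawn
Segments drawn: 6

Answer: 6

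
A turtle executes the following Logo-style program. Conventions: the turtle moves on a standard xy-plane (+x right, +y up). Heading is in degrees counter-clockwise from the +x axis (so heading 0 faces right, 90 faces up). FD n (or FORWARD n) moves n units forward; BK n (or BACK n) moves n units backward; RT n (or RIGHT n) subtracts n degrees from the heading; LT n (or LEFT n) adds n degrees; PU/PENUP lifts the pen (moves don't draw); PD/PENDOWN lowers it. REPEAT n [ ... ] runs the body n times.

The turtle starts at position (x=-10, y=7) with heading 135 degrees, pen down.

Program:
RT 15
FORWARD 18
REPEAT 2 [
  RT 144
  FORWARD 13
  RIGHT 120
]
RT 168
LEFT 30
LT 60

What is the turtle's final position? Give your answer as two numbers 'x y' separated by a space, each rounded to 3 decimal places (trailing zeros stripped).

Executing turtle program step by step:
Start: pos=(-10,7), heading=135, pen down
RT 15: heading 135 -> 120
FD 18: (-10,7) -> (-19,22.588) [heading=120, draw]
REPEAT 2 [
  -- iteration 1/2 --
  RT 144: heading 120 -> 336
  FD 13: (-19,22.588) -> (-7.124,17.301) [heading=336, draw]
  RT 120: heading 336 -> 216
  -- iteration 2/2 --
  RT 144: heading 216 -> 72
  FD 13: (-7.124,17.301) -> (-3.107,29.665) [heading=72, draw]
  RT 120: heading 72 -> 312
]
RT 168: heading 312 -> 144
LT 30: heading 144 -> 174
LT 60: heading 174 -> 234
Final: pos=(-3.107,29.665), heading=234, 3 segment(s) drawn

Answer: -3.107 29.665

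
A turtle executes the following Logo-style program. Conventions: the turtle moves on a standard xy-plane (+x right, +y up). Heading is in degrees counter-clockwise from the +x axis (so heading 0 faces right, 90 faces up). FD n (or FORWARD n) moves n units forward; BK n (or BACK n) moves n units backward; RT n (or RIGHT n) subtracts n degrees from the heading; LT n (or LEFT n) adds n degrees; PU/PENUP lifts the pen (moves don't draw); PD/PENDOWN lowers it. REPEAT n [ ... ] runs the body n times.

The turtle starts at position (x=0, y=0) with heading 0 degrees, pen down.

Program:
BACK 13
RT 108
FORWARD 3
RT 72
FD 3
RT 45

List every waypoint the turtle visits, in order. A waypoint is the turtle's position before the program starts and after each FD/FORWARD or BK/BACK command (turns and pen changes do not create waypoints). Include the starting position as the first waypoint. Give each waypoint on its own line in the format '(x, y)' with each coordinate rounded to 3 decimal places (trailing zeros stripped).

Executing turtle program step by step:
Start: pos=(0,0), heading=0, pen down
BK 13: (0,0) -> (-13,0) [heading=0, draw]
RT 108: heading 0 -> 252
FD 3: (-13,0) -> (-13.927,-2.853) [heading=252, draw]
RT 72: heading 252 -> 180
FD 3: (-13.927,-2.853) -> (-16.927,-2.853) [heading=180, draw]
RT 45: heading 180 -> 135
Final: pos=(-16.927,-2.853), heading=135, 3 segment(s) drawn
Waypoints (4 total):
(0, 0)
(-13, 0)
(-13.927, -2.853)
(-16.927, -2.853)

Answer: (0, 0)
(-13, 0)
(-13.927, -2.853)
(-16.927, -2.853)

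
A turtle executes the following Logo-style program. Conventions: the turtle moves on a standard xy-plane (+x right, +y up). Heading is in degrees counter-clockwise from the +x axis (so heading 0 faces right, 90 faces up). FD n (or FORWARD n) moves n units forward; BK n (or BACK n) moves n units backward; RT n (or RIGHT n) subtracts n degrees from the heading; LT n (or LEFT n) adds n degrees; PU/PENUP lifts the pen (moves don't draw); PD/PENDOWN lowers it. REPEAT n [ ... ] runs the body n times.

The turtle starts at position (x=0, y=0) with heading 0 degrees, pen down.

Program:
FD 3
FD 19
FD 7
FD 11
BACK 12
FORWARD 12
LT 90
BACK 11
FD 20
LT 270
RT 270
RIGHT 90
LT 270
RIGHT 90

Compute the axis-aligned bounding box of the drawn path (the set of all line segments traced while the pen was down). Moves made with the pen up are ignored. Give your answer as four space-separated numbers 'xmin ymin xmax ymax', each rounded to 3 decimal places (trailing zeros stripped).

Answer: 0 -11 40 9

Derivation:
Executing turtle program step by step:
Start: pos=(0,0), heading=0, pen down
FD 3: (0,0) -> (3,0) [heading=0, draw]
FD 19: (3,0) -> (22,0) [heading=0, draw]
FD 7: (22,0) -> (29,0) [heading=0, draw]
FD 11: (29,0) -> (40,0) [heading=0, draw]
BK 12: (40,0) -> (28,0) [heading=0, draw]
FD 12: (28,0) -> (40,0) [heading=0, draw]
LT 90: heading 0 -> 90
BK 11: (40,0) -> (40,-11) [heading=90, draw]
FD 20: (40,-11) -> (40,9) [heading=90, draw]
LT 270: heading 90 -> 0
RT 270: heading 0 -> 90
RT 90: heading 90 -> 0
LT 270: heading 0 -> 270
RT 90: heading 270 -> 180
Final: pos=(40,9), heading=180, 8 segment(s) drawn

Segment endpoints: x in {0, 3, 22, 28, 29, 40}, y in {-11, 0, 9}
xmin=0, ymin=-11, xmax=40, ymax=9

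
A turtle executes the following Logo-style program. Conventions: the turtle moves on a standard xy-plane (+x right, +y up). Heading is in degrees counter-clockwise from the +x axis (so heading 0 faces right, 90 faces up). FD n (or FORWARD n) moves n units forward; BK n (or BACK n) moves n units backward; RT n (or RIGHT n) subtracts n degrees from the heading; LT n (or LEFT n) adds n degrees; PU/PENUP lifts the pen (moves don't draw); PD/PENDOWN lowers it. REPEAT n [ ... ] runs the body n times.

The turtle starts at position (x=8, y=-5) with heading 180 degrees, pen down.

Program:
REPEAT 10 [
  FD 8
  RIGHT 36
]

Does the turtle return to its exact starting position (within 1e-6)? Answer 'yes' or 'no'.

Executing turtle program step by step:
Start: pos=(8,-5), heading=180, pen down
REPEAT 10 [
  -- iteration 1/10 --
  FD 8: (8,-5) -> (0,-5) [heading=180, draw]
  RT 36: heading 180 -> 144
  -- iteration 2/10 --
  FD 8: (0,-5) -> (-6.472,-0.298) [heading=144, draw]
  RT 36: heading 144 -> 108
  -- iteration 3/10 --
  FD 8: (-6.472,-0.298) -> (-8.944,7.311) [heading=108, draw]
  RT 36: heading 108 -> 72
  -- iteration 4/10 --
  FD 8: (-8.944,7.311) -> (-6.472,14.919) [heading=72, draw]
  RT 36: heading 72 -> 36
  -- iteration 5/10 --
  FD 8: (-6.472,14.919) -> (0,19.621) [heading=36, draw]
  RT 36: heading 36 -> 0
  -- iteration 6/10 --
  FD 8: (0,19.621) -> (8,19.621) [heading=0, draw]
  RT 36: heading 0 -> 324
  -- iteration 7/10 --
  FD 8: (8,19.621) -> (14.472,14.919) [heading=324, draw]
  RT 36: heading 324 -> 288
  -- iteration 8/10 --
  FD 8: (14.472,14.919) -> (16.944,7.311) [heading=288, draw]
  RT 36: heading 288 -> 252
  -- iteration 9/10 --
  FD 8: (16.944,7.311) -> (14.472,-0.298) [heading=252, draw]
  RT 36: heading 252 -> 216
  -- iteration 10/10 --
  FD 8: (14.472,-0.298) -> (8,-5) [heading=216, draw]
  RT 36: heading 216 -> 180
]
Final: pos=(8,-5), heading=180, 10 segment(s) drawn

Start position: (8, -5)
Final position: (8, -5)
Distance = 0; < 1e-6 -> CLOSED

Answer: yes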